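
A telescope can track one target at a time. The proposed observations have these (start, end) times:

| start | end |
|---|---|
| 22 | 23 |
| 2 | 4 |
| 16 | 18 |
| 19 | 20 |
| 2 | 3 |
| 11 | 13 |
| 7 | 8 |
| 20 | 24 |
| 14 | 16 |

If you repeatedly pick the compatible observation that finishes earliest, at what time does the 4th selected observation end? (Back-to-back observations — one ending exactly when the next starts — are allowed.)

Order by finish time; keep every interval that doesn't clash with the previous kept one.
Sorted by end: (2,3)  (2,4)  (7,8)  (11,13)  (14,16)  (16,18)  (19,20)  (22,23)  (20,24)
take (2,3); skip (2,4); take (7,8); take (11,13); take (14,16); take (16,18); take (19,20); take (22,23).
Selected: (2,3) (7,8) (11,13) (14,16) (16,18) (19,20) (22,23)

16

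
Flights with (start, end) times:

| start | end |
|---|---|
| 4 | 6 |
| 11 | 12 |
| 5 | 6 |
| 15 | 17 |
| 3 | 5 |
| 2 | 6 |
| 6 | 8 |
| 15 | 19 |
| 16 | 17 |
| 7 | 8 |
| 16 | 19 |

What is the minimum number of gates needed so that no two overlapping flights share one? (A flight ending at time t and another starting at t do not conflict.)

Count concurrent intervals with a sweep; the peak is the room count.
starts: [2, 3, 4, 5, 6, 7, 11, 15, 15, 16, 16]
ends:   [5, 6, 6, 6, 8, 8, 12, 17, 17, 19, 19]
s2→1 s3→2 s4→3 e5→2 s5→3 e6→2 e6→1 e6→0 s6→1 s7→2 e8→1 e8→0 s11→1 e12→0 s15→1 s15→2 s16→3 s16→4  — peak 4.

4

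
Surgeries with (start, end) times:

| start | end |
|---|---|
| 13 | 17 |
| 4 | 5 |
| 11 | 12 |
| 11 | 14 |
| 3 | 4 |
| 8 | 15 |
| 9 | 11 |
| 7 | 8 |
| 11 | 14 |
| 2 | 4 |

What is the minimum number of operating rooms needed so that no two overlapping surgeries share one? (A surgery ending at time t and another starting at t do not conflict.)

4

The answer is the maximum number of intervals overlapping at any instant.
starts: [2, 3, 4, 7, 8, 9, 11, 11, 11, 13]
ends:   [4, 4, 5, 8, 11, 12, 14, 14, 15, 17]
s2→1 s3→2 e4→1 e4→0 s4→1 e5→0 s7→1 e8→0 s8→1 s9→2 e11→1 s11→2 s11→3 s11→4  — peak 4.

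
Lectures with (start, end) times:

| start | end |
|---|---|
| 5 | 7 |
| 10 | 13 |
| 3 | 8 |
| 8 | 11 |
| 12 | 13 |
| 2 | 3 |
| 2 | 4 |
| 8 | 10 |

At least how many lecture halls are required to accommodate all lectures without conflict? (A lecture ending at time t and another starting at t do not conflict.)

2

The answer is the maximum number of intervals overlapping at any instant.
Events (time:±→running): 2:+→1 2:+→2 … peak 2.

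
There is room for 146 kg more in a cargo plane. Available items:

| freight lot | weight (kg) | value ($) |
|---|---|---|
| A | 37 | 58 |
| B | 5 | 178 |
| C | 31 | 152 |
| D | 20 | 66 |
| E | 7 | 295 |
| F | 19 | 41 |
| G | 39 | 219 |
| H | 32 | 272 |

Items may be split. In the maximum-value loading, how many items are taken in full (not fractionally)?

Order: E (295/7=42.14) > B (178/5=35.60) > H (272/32=8.50) > G (219/39=5.62) > C (152/31=4.90) > D (66/20=3.30) > F (41/19=2.16) > A (58/37=1.57)
Fill: take E (7 @ 295) → take B (5 @ 178) → take H (32 @ 272) → take G (39 @ 219) → take C (31 @ 152) → take D (20 @ 66) → take 12/19 of F → 25.89; 146/146 used.
6 item(s) taken whole; one partial (take 12/19 of F).

6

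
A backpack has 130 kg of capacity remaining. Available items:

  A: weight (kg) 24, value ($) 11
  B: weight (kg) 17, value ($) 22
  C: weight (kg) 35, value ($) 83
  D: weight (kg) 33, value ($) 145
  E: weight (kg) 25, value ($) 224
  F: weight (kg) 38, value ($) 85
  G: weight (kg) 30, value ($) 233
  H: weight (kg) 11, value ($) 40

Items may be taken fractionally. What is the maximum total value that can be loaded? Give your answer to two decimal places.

715.51

Order: E (224/25=8.96) > G (233/30=7.77) > D (145/33=4.39) > H (40/11=3.64) > C (83/35=2.37) > F (85/38=2.24) > B (22/17=1.29) > A (11/24=0.46)
Fill: take E (25 @ 224) → take G (30 @ 233) → take D (33 @ 145) → take H (11 @ 40) → take 31/35 of C → 73.51; 130/130 used.
Total value = 715.51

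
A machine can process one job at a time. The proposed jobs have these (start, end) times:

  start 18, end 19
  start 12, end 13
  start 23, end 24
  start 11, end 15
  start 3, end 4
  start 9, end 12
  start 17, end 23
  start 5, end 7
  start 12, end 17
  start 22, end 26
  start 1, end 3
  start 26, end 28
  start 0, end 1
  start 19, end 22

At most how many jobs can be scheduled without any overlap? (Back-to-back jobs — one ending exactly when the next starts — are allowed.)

10

By end time: (0,1), (1,3), (3,4), (5,7), (9,12), (12,13), (11,15), (12,17), (18,19), (19,22), (17,23), (23,24), (22,26), (26,28).
Pick (0,1); next start ≥ 1 → (1,3); next start ≥ 3 → (3,4); next start ≥ 4 → (5,7); next start ≥ 7 → (9,12); next start ≥ 12 → (12,13); next start ≥ 13 → (18,19); next start ≥ 19 → (19,22); next start ≥ 22 → (23,24); next start ≥ 24 → (26,28).
Selected 10 jobs.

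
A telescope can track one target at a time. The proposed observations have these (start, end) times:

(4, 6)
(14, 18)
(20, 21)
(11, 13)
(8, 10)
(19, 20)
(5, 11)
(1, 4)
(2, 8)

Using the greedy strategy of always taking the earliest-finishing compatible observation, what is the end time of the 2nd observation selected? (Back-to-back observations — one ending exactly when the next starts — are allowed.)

Sort by end time and greedily take each interval whose start is ≥ the last chosen end.
Sorted by end: (1,4)  (4,6)  (2,8)  (8,10)  (5,11)  (11,13)  (14,18)  (19,20)  (20,21)
take (1,4); take (4,6); take (8,10); skip (5,11); take (11,13); take (14,18); take (19,20); take (20,21).
Selected: (1,4) (4,6) (8,10) (11,13) (14,18) (19,20) (20,21)

6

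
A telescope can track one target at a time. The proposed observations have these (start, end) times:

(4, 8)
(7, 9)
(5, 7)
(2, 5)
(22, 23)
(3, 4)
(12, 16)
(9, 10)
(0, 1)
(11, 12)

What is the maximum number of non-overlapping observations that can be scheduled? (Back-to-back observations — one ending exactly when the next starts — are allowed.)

8

Sorted by end: (0,1)  (3,4)  (2,5)  (5,7)  (4,8)  (7,9)  (9,10)  (11,12)  (12,16)  (22,23)
take (0,1); take (3,4); take (5,7); skip (4,8); take (7,9); take (9,10); take (11,12); take (12,16); take (22,23).
Selected 8 observations.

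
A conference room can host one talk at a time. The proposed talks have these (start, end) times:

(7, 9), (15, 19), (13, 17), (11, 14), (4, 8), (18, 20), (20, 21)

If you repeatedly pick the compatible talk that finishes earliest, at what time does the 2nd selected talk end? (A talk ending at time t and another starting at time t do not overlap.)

14

Greedy by earliest finish: after sorting by end time, pick each interval compatible with the last pick.
By end time: (4,8), (7,9), (11,14), (13,17), (15,19), (18,20), (20,21).
Pick (4,8); next start ≥ 8 → (11,14); next start ≥ 14 → (15,19); next start ≥ 19 → (20,21).
Selected: (4,8) (11,14) (15,19) (20,21)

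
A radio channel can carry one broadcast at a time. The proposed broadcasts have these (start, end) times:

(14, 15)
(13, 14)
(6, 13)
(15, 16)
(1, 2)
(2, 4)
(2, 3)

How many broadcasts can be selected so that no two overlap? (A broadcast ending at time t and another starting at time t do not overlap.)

6

Order by finish time; keep every interval that doesn't clash with the previous kept one.
Sorted by end: (1,2)  (2,3)  (2,4)  (6,13)  (13,14)  (14,15)  (15,16)
take (1,2); take (2,3); take (6,13); take (13,14); take (14,15); take (15,16).
Selected 6 broadcasts.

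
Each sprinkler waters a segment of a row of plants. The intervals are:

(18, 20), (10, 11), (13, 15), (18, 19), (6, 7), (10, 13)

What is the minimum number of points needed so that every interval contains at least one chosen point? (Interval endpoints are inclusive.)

4

Process intervals by earliest right end; each time one isn't hit yet, stab at its right endpoint.
Sorted: [6,7] [10,11] [10,13] [13,15] [18,19] [18,20]
{[6,7]} hit by 7; {[10,11],[10,13]} hit by 11; {[13,15]} hit by 15; {[18,19],[18,20]} hit by 19.
Points: 7, 11, 15, 19 (4 total).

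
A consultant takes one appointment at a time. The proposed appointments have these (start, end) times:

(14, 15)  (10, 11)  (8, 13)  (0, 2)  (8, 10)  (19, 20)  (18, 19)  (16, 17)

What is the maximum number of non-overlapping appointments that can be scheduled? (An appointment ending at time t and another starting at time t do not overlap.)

Sorted by end: (0,2)  (8,10)  (10,11)  (8,13)  (14,15)  (16,17)  (18,19)  (19,20)
take (0,2); take (8,10); take (10,11); take (14,15); take (16,17); take (18,19); take (19,20).
Selected 7 appointments.

7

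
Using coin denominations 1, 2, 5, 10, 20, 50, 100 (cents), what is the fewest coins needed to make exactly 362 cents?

6

Greedy: take as many of the largest coin as possible, then repeat with the remainder.
362 − 3×100→62 − 1×50→12 − 1×10→2 − 1×2→0
Total coins = 3 + 1 + 1 + 1 = 6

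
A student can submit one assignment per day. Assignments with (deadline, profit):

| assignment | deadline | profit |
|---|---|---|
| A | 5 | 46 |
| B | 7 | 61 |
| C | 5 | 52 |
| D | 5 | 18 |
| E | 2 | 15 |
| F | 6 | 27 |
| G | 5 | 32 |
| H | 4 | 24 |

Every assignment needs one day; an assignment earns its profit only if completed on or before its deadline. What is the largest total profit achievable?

260

By profit: B(d7,61), C(d5,52), A(d5,46), G(d5,32), F(d6,27), H(d4,24), D(d5,18), E(d2,15)
B→slot 7; C→slot 5; A→slot 4; G→slot 3; F→slot 6; H→slot 2; D→slot 1; E skipped.
Profit = 18 + 24 + 32 + 46 + 52 + 27 + 61 = 260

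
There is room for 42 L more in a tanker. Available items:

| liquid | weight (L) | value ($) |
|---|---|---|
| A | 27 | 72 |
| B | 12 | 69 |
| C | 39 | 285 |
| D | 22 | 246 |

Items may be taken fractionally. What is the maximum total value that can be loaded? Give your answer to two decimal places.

392.15

Order: D (246/22=11.18) > C (285/39=7.31) > B (69/12=5.75) > A (72/27=2.67)
Fill: take D (22 @ 246) → take 20/39 of C → 146.15; 42/42 used.
Total value = 392.15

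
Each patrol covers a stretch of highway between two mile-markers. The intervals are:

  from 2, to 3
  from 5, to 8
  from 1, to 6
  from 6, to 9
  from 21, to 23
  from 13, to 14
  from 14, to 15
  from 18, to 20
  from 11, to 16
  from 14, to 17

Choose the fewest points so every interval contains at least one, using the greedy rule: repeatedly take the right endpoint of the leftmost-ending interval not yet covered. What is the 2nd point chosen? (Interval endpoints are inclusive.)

8

Process intervals by earliest right end; each time one isn't hit yet, stab at its right endpoint.
Sorted: [2,3] [1,6] [5,8] [6,9] [13,14] [14,15] [11,16] [14,17] [18,20] [21,23]
{[2,3],[1,6]} hit by 3; {[5,8],[6,9]} hit by 8; {[13,14],[14,15],[11,16],[14,17]} hit by 14; {[18,20]} hit by 20; {[21,23]} hit by 23.
Points: 3, 8, 14, 20, 23 (5 total).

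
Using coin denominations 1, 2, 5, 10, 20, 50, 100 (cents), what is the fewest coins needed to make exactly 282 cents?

6

Greedy: take as many of the largest coin as possible, then repeat with the remainder.
282 = 2×100 + 1×50 + 1×20 + 1×10 + 1×2
Total coins = 2 + 1 + 1 + 1 + 1 = 6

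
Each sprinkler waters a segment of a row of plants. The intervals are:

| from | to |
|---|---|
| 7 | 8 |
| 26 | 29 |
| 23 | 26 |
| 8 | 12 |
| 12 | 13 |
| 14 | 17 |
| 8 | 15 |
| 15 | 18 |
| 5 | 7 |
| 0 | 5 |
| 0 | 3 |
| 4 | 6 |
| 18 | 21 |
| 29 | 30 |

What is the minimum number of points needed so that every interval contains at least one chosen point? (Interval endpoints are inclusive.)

By right end: [0,3]  [0,5]  [4,6]  [5,7]  [7,8]  [8,12]  [12,13]  [8,15]  [14,17]  [15,18]  [18,21]  [23,26]  [26,29]  [29,30]
[0,3] uncovered → point at 3; [4,6] uncovered → point at 6; [7,8] uncovered → point at 8; [12,13] uncovered → point at 13; [14,17] uncovered → point at 17; [18,21] uncovered → point at 21; [23,26] uncovered → point at 26; [29,30] uncovered → point at 30.
Points: 3, 6, 8, 13, 17, 21, 26, 30 (8 total).

8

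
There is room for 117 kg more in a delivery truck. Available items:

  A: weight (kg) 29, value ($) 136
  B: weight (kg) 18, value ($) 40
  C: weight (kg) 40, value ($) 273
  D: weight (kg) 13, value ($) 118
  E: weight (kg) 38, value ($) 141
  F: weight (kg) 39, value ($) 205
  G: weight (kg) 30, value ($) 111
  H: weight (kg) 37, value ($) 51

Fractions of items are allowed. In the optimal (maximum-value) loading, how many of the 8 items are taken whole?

3

Sort by value per unit weight and fill in that order.
Order: D (118/13=9.08) > C (273/40=6.83) > F (205/39=5.26) > A (136/29=4.69) > E (141/38=3.71) > G (111/30=3.70) > B (40/18=2.22) > H (51/37=1.38)
Fill: take D (13 @ 118) → take C (40 @ 273) → take F (39 @ 205) → take 25/29 of A → 117.24; 117/117 used.
3 item(s) taken whole; one partial (take 25/29 of A).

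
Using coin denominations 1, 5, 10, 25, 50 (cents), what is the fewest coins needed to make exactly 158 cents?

7

158 − 3×50→8 − 1×5→3 − 3×1→0
Total coins = 3 + 1 + 3 = 7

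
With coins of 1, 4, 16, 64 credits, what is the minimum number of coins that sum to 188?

8

188 = 2×64 + 3×16 + 3×4
Total coins = 2 + 3 + 3 = 8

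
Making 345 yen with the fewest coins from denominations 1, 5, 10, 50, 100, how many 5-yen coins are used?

345 = 3×100 + 4×10 + 1×5
Count of 5: 1

1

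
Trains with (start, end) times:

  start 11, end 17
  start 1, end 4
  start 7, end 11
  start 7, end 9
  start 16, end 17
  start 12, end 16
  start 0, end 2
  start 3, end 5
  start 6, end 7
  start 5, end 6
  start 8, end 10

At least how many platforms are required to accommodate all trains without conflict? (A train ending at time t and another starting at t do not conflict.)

3

Count concurrent intervals with a sweep; the peak is the room count.
starts: [0, 1, 3, 5, 6, 7, 7, 8, 11, 12, 16]
ends:   [2, 4, 5, 6, 7, 9, 10, 11, 16, 17, 17]
s0→1 s1→2 e2→1 s3→2 e4→1 e5→0 s5→1 e6→0 s6→1 e7→0 s7→1 s7→2 s8→3  — peak 3.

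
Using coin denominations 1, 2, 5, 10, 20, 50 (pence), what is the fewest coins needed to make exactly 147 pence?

6

Use the largest denomination that fits, subtract, and repeat.
147 − 2×50→47 − 2×20→7 − 1×5→2 − 1×2→0
Total coins = 2 + 2 + 1 + 1 = 6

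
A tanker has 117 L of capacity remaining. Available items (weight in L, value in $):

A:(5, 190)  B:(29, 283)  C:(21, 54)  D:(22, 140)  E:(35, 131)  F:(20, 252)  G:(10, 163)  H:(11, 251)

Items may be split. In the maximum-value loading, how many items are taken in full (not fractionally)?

Ratios (sorted): A 38.00, H 22.82, G 16.30, F 12.60, B 9.76, D 6.36, E 3.74, C 2.57
take A (5 @ 190); take H (11 @ 251); take G (10 @ 163); take F (20 @ 252); take B (29 @ 283); take D (22 @ 140); take 20/35 of E → 74.86. Capacity used 117/117.
6 item(s) taken whole; one partial (take 20/35 of E).

6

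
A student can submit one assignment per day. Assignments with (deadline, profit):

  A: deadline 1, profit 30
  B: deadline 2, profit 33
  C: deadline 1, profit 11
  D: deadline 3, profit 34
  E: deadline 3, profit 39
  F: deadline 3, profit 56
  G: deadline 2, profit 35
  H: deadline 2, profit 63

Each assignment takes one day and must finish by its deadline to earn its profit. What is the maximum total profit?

158

Sort by profit descending; place each in the latest free slot ≤ its deadline.
Profit order: H=63 F=56 E=39 G=35 D=34 B=33 A=30 C=11
Assign: H→slot 2, F→slot 3, E→slot 1, G skipped, D skipped, B skipped, A skipped, C skipped.
Slots: [1:E] [2:H] [3:F]
Profit = 39 + 63 + 56 = 158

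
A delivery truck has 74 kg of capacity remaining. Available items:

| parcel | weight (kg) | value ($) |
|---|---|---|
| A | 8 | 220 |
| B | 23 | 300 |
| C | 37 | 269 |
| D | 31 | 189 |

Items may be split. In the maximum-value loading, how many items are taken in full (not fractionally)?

Order: A (220/8=27.50) > B (300/23=13.04) > C (269/37=7.27) > D (189/31=6.10)
Fill: take A (8 @ 220) → take B (23 @ 300) → take C (37 @ 269) → take 6/31 of D → 36.58; 74/74 used.
3 item(s) taken whole; one partial (take 6/31 of D).

3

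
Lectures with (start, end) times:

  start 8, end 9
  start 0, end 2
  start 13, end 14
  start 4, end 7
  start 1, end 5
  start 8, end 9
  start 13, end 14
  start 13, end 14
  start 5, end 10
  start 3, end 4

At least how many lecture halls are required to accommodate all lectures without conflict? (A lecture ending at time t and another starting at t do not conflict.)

Count concurrent intervals with a sweep; the peak is the room count.
Events (time:±→running): 0:+→1 1:+→2 2:-→1 3:+→2 4:-→1 4:+→2 5:-→1 5:+→2 7:-→1 8:+→2 8:+→3 … peak 3.

3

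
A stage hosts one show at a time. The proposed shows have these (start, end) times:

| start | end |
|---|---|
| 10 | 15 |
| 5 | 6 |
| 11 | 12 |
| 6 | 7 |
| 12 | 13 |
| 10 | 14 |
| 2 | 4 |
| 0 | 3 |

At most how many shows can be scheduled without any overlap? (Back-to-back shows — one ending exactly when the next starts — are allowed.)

Sorted by end: (0,3)  (2,4)  (5,6)  (6,7)  (11,12)  (12,13)  (10,14)  (10,15)
take (0,3); skip (2,4); take (5,6); take (6,7); take (11,12); take (12,13).
Selected 5 shows.

5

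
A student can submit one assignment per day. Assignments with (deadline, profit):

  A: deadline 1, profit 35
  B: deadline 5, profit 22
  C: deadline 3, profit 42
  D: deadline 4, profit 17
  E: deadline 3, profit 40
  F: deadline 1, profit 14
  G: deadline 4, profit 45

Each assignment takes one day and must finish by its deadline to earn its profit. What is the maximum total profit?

Sort by profit descending; place each in the latest free slot ≤ its deadline.
Profit order: G=45 C=42 E=40 A=35 B=22 D=17 F=14
Assign: G→slot 4, C→slot 3, E→slot 2, A→slot 1, B→slot 5, D skipped, F skipped.
Slots: [1:A] [2:E] [3:C] [4:G] [5:B]
Profit = 35 + 40 + 42 + 45 + 22 = 184

184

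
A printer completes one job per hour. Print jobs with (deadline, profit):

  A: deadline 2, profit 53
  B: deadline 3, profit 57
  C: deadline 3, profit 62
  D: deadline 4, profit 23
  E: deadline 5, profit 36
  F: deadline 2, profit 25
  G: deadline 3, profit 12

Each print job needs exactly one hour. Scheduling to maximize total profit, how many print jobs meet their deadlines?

5

Take jobs in profit order; each goes to the latest open slot no later than its deadline.
Profit order: C=62 B=57 A=53 E=36 F=25 D=23 G=12
Assign: C→slot 3, B→slot 2, A→slot 1, E→slot 5, F skipped, D→slot 4, G skipped.
Slots: [1:A] [2:B] [3:C] [4:D] [5:E]
5 of 7 scheduled.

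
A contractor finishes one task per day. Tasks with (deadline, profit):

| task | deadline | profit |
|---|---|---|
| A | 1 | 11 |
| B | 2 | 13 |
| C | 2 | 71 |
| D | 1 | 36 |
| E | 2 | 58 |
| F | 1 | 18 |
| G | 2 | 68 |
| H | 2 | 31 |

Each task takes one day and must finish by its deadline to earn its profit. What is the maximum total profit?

Take jobs in profit order; each goes to the latest open slot no later than its deadline.
Profit order: C=71 G=68 E=58 D=36 H=31 F=18 B=13 A=11
Assign: C→slot 2, G→slot 1, E skipped, D skipped, H skipped, F skipped, B skipped, A skipped.
Slots: [1:G] [2:C]
Profit = 68 + 71 = 139

139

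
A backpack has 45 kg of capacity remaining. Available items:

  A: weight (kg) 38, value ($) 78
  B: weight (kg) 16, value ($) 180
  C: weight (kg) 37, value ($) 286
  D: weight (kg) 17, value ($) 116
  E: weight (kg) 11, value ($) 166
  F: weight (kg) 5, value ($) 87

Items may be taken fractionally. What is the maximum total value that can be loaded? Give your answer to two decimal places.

533.49

Greedy by value/weight ratio, highest first.
Ratios (sorted): F 17.40, E 15.09, B 11.25, C 7.73, D 6.82, A 2.05
take F (5 @ 87); take E (11 @ 166); take B (16 @ 180); take 13/37 of C → 100.49. Capacity used 45/45.
Total value = 533.49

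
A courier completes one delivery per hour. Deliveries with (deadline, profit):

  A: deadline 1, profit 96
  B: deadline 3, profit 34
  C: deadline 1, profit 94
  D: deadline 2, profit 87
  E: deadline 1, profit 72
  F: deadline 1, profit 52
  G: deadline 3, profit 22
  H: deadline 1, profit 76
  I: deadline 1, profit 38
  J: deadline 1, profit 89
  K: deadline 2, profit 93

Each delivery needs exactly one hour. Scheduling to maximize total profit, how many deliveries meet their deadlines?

3

Sort by profit descending; place each in the latest free slot ≤ its deadline.
Profit order: A=96 C=94 K=93 J=89 D=87 H=76 E=72 F=52 I=38 B=34 G=22
Assign: A→slot 1, C skipped, K→slot 2, J skipped, D skipped, H skipped, E skipped, F skipped, I skipped, B→slot 3, G skipped.
Slots: [1:A] [2:K] [3:B]
3 of 11 scheduled.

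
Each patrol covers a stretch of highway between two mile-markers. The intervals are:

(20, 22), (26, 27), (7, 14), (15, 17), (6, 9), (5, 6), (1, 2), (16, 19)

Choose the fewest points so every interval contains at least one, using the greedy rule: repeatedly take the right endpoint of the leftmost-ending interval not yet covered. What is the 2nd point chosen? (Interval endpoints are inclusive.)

Process intervals by earliest right end; each time one isn't hit yet, stab at its right endpoint.
Sorted: [1,2] [5,6] [6,9] [7,14] [15,17] [16,19] [20,22] [26,27]
{[1,2]} hit by 2; {[5,6],[6,9]} hit by 6; {[7,14]} hit by 14; {[15,17],[16,19]} hit by 17; {[20,22]} hit by 22; {[26,27]} hit by 27.
Points: 2, 6, 14, 17, 22, 27 (6 total).

6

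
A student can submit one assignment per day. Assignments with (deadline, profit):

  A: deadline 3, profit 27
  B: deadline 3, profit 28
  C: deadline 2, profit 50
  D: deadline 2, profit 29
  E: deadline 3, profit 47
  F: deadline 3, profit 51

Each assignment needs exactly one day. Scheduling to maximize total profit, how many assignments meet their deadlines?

3

Sort by profit descending; place each in the latest free slot ≤ its deadline.
By profit: F(d3,51), C(d2,50), E(d3,47), D(d2,29), B(d3,28), A(d3,27)
F→slot 3; C→slot 2; E→slot 1; D skipped; B skipped; A skipped.
3 of 6 scheduled.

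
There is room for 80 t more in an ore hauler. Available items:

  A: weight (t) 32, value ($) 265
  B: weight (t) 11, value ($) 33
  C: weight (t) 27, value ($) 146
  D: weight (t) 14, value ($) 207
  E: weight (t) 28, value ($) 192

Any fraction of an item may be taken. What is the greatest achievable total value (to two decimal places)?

Ratios (sorted): D 14.79, A 8.28, E 6.86, C 5.41, B 3.00
take D (14 @ 207); take A (32 @ 265); take E (28 @ 192); take 6/27 of C → 32.44. Capacity used 80/80.
Total value = 696.44

696.44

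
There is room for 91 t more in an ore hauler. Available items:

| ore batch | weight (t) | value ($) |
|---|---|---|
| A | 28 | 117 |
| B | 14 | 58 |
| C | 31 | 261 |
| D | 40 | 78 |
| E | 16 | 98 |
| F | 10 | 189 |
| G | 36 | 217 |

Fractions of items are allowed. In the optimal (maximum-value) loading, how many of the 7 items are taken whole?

Order: F (189/10=18.90) > C (261/31=8.42) > E (98/16=6.12) > G (217/36=6.03) > A (117/28=4.18) > B (58/14=4.14) > D (78/40=1.95)
Fill: take F (10 @ 189) → take C (31 @ 261) → take E (16 @ 98) → take 34/36 of G → 204.94; 91/91 used.
3 item(s) taken whole; one partial (take 34/36 of G).

3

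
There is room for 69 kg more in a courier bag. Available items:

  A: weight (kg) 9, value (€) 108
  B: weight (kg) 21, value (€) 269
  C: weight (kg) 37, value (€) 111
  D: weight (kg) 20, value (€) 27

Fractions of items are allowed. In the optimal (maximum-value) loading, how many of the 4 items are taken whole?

3

Greedy by value/weight ratio, highest first.
Order: B (269/21=12.81) > A (108/9=12.00) > C (111/37=3.00) > D (27/20=1.35)
Fill: take B (21 @ 269) → take A (9 @ 108) → take C (37 @ 111) → take 2/20 of D → 2.70; 69/69 used.
3 item(s) taken whole; one partial (take 2/20 of D).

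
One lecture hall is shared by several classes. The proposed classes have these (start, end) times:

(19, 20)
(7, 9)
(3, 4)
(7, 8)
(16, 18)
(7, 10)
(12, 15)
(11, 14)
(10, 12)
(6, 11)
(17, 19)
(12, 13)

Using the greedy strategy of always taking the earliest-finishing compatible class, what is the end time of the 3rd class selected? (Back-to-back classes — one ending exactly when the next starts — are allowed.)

12

Greedy by earliest finish: after sorting by end time, pick each interval compatible with the last pick.
Sorted by end: (3,4)  (7,8)  (7,9)  (7,10)  (6,11)  (10,12)  (12,13)  (11,14)  (12,15)  (16,18)  (17,19)  (19,20)
take (3,4); take (7,8); skip (7,9); skip (6,11); take (10,12); take (12,13); skip (12,15); take (16,18); skip (17,19); take (19,20).
Selected: (3,4) (7,8) (10,12) (12,13) (16,18) (19,20)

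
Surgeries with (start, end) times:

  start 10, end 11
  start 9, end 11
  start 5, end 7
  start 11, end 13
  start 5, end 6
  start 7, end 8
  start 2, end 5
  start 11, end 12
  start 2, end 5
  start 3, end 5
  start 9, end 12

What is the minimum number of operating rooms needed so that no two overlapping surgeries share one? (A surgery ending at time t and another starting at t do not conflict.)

starts: [2, 2, 3, 5, 5, 7, 9, 9, 10, 11, 11]
ends:   [5, 5, 5, 6, 7, 8, 11, 11, 12, 12, 13]
s2→1 s2→2 s3→3  — peak 3.

3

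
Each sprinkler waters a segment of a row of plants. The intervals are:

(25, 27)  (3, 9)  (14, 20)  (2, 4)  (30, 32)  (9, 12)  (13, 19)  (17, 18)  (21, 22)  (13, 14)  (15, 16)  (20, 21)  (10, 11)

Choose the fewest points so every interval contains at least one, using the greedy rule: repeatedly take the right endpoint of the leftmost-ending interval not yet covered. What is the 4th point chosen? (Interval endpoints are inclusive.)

16

Process intervals by earliest right end; each time one isn't hit yet, stab at its right endpoint.
Sorted: [2,4] [3,9] [10,11] [9,12] [13,14] [15,16] [17,18] [13,19] [14,20] [20,21] [21,22] [25,27] [30,32]
{[2,4],[3,9]} hit by 4; {[10,11],[9,12]} hit by 11; {[13,14]} hit by 14; {[15,16]} hit by 16; {[17,18],[13,19],[14,20]} hit by 18; {[20,21],[21,22]} hit by 21; {[25,27]} hit by 27; {[30,32]} hit by 32.
Points: 4, 11, 14, 16, 18, 21, 27, 32 (8 total).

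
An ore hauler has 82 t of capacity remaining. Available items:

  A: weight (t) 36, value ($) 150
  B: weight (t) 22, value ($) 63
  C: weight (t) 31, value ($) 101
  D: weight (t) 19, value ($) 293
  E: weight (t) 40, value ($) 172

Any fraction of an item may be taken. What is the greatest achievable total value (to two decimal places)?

560.83

Ratios (sorted): D 15.42, E 4.30, A 4.17, C 3.26, B 2.86
take D (19 @ 293); take E (40 @ 172); take 23/36 of A → 95.83. Capacity used 82/82.
Total value = 560.83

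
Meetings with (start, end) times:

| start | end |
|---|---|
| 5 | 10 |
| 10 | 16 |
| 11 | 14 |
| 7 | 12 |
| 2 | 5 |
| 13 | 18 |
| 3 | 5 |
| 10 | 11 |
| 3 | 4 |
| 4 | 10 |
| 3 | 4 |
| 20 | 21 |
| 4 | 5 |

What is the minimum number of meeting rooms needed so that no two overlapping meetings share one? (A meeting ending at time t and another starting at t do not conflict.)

4

Events (time:±→running): 2:+→1 3:+→2 3:+→3 3:+→4 … peak 4.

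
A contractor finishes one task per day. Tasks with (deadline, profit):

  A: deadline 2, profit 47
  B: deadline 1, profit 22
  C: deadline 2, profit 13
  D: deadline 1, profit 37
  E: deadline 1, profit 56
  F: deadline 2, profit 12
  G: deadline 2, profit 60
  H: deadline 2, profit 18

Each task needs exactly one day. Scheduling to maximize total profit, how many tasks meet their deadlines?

2

Sort by profit descending; place each in the latest free slot ≤ its deadline.
Profit order: G=60 E=56 A=47 D=37 B=22 H=18 C=13 F=12
Assign: G→slot 2, E→slot 1, A skipped, D skipped, B skipped, H skipped, C skipped, F skipped.
Slots: [1:E] [2:G]
2 of 8 scheduled.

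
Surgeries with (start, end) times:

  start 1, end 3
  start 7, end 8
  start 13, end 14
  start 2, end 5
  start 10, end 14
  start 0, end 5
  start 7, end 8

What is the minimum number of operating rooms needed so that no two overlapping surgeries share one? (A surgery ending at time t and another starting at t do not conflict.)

Events (time:±→running): 0:+→1 1:+→2 2:+→3 … peak 3.

3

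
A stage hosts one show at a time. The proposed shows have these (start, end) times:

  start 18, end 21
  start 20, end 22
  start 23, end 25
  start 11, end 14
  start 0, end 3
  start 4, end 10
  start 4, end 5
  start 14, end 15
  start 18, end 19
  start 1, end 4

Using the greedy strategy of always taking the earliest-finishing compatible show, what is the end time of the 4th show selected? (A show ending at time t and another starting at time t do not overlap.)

15

Greedy by earliest finish: after sorting by end time, pick each interval compatible with the last pick.
By end time: (0,3), (1,4), (4,5), (4,10), (11,14), (14,15), (18,19), (18,21), (20,22), (23,25).
Pick (0,3); next start ≥ 3 → (4,5); next start ≥ 5 → (11,14); next start ≥ 14 → (14,15); next start ≥ 15 → (18,19); next start ≥ 19 → (20,22); next start ≥ 22 → (23,25).
Selected: (0,3) (4,5) (11,14) (14,15) (18,19) (20,22) (23,25)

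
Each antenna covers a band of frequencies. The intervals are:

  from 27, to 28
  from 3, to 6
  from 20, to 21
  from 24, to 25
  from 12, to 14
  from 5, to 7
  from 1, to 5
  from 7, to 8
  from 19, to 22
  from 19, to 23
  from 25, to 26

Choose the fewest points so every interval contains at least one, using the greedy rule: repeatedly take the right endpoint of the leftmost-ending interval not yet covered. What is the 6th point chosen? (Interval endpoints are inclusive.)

Process intervals by earliest right end; each time one isn't hit yet, stab at its right endpoint.
By right end: [1,5]  [3,6]  [5,7]  [7,8]  [12,14]  [20,21]  [19,22]  [19,23]  [24,25]  [25,26]  [27,28]
[1,5] uncovered → point at 5; [7,8] uncovered → point at 8; [12,14] uncovered → point at 14; [20,21] uncovered → point at 21; [24,25] uncovered → point at 25; [27,28] uncovered → point at 28.
Points: 5, 8, 14, 21, 25, 28 (6 total).

28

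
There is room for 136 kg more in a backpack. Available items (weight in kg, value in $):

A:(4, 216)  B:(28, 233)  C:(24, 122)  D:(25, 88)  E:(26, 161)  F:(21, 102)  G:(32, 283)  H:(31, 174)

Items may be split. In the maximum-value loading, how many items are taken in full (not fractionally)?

Order: A (216/4=54.00) > G (283/32=8.84) > B (233/28=8.32) > E (161/26=6.19) > H (174/31=5.61) > C (122/24=5.08) > F (102/21=4.86) > D (88/25=3.52)
Fill: take A (4 @ 216) → take G (32 @ 283) → take B (28 @ 233) → take E (26 @ 161) → take H (31 @ 174) → take 15/24 of C → 76.25; 136/136 used.
5 item(s) taken whole; one partial (take 15/24 of C).

5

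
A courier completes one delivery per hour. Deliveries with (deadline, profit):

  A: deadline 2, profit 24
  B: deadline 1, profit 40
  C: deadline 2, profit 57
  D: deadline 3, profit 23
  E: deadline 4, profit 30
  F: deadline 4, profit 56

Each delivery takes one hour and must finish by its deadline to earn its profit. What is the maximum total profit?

Profit order: C=57 F=56 B=40 E=30 A=24 D=23
Assign: C→slot 2, F→slot 4, B→slot 1, E→slot 3, A skipped, D skipped.
Slots: [1:B] [2:C] [3:E] [4:F]
Profit = 40 + 57 + 30 + 56 = 183

183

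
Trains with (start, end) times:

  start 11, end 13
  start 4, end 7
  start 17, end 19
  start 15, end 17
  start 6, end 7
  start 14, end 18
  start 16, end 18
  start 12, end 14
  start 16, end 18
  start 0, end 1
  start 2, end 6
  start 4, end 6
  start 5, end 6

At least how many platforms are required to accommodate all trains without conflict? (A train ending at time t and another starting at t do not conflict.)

4

starts: [0, 2, 4, 4, 5, 6, 11, 12, 14, 15, 16, 16, 17]
ends:   [1, 6, 6, 6, 7, 7, 13, 14, 17, 18, 18, 18, 19]
s0→1 e1→0 s2→1 s4→2 s4→3 s5→4  — peak 4.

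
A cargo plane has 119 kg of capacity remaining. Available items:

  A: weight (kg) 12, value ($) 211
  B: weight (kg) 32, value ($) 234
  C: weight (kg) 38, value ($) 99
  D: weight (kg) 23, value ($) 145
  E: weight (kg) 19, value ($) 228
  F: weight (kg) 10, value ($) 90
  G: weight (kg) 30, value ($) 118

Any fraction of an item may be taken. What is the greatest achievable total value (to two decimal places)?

Ratios (sorted): A 17.58, E 12.00, F 9.00, B 7.31, D 6.30, G 3.93, C 2.61
take A (12 @ 211); take E (19 @ 228); take F (10 @ 90); take B (32 @ 234); take D (23 @ 145); take 23/30 of G → 90.47. Capacity used 119/119.
Total value = 998.47

998.47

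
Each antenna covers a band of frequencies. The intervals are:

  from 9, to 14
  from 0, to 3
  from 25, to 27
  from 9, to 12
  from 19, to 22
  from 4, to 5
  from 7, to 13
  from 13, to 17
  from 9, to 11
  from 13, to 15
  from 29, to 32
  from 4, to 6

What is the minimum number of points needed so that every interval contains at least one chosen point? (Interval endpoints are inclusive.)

7

Process intervals by earliest right end; each time one isn't hit yet, stab at its right endpoint.
Sorted: [0,3] [4,5] [4,6] [9,11] [9,12] [7,13] [9,14] [13,15] [13,17] [19,22] [25,27] [29,32]
{[0,3]} hit by 3; {[4,5],[4,6]} hit by 5; {[9,11],[9,12],[7,13],[9,14]} hit by 11; {[13,15],[13,17]} hit by 15; {[19,22]} hit by 22; {[25,27]} hit by 27; {[29,32]} hit by 32.
Points: 3, 5, 11, 15, 22, 27, 32 (7 total).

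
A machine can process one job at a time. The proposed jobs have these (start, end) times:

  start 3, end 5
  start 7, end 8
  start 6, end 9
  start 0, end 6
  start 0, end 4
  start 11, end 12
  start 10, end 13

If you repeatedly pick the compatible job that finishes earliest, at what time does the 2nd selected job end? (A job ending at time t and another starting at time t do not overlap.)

8

Sorted by end: (0,4)  (3,5)  (0,6)  (7,8)  (6,9)  (11,12)  (10,13)
take (0,4); skip (3,5); take (7,8); take (11,12).
Selected: (0,4) (7,8) (11,12)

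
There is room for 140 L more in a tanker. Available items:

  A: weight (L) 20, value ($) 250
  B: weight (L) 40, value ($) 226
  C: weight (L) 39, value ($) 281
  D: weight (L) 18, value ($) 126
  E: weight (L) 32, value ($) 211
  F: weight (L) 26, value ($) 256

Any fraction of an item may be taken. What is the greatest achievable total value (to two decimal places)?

1152.25

Ratios (sorted): A 12.50, F 9.85, C 7.21, D 7.00, E 6.59, B 5.65
take A (20 @ 250); take F (26 @ 256); take C (39 @ 281); take D (18 @ 126); take E (32 @ 211); take 5/40 of B → 28.25. Capacity used 140/140.
Total value = 1152.25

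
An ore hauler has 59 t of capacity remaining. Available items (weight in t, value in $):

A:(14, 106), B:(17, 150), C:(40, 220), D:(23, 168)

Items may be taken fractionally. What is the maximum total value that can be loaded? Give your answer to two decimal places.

Sort by value per unit weight and fill in that order.
Ratios (sorted): B 8.82, A 7.57, D 7.30, C 5.50
take B (17 @ 150); take A (14 @ 106); take D (23 @ 168); take 5/40 of C → 27.50. Capacity used 59/59.
Total value = 451.50

451.50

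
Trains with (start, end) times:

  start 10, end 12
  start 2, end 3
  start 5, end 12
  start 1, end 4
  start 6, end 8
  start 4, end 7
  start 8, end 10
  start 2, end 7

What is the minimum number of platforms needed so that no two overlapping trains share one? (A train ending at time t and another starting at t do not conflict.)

starts: [1, 2, 2, 4, 5, 6, 8, 10]
ends:   [3, 4, 7, 7, 8, 10, 12, 12]
s1→1 s2→2 s2→3 e3→2 e4→1 s4→2 s5→3 s6→4  — peak 4.

4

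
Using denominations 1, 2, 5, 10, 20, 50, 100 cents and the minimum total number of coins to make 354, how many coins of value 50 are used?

1

Use the largest denomination that fits, subtract, and repeat.
354 = 3×100 + 1×50 + 2×2
Count of 50: 1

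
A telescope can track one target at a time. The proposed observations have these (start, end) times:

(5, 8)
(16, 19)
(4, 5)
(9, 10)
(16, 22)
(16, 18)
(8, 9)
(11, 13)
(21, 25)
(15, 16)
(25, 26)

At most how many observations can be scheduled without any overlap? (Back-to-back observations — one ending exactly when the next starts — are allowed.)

9

By end time: (4,5), (5,8), (8,9), (9,10), (11,13), (15,16), (16,18), (16,19), (16,22), (21,25), (25,26).
Pick (4,5); next start ≥ 5 → (5,8); next start ≥ 8 → (8,9); next start ≥ 9 → (9,10); next start ≥ 10 → (11,13); next start ≥ 13 → (15,16); next start ≥ 16 → (16,18); next start ≥ 18 → (21,25); next start ≥ 25 → (25,26).
Selected 9 observations.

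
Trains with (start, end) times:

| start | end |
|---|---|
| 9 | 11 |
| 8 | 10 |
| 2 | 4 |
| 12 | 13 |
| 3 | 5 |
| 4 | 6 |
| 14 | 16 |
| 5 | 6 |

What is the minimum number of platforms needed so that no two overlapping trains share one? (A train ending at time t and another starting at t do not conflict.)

The answer is the maximum number of intervals overlapping at any instant.
Events (time:±→running): 2:+→1 3:+→2 … peak 2.

2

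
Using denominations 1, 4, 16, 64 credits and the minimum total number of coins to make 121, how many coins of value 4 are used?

121 − 1×64→57 − 3×16→9 − 2×4→1 − 1×1→0
Count of 4: 2

2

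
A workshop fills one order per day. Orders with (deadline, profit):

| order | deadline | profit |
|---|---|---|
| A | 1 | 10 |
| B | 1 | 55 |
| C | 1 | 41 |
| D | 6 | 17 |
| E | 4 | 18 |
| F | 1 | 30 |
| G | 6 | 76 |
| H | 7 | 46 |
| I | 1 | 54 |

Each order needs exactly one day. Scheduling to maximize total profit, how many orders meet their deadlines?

5

Sort by profit descending; place each in the latest free slot ≤ its deadline.
Profit order: G=76 B=55 I=54 H=46 C=41 F=30 E=18 D=17 A=10
Assign: G→slot 6, B→slot 1, I skipped, H→slot 7, C skipped, F skipped, E→slot 4, D→slot 5, A skipped.
Slots: [1:B] [4:E] [5:D] [6:G] [7:H]
5 of 9 scheduled.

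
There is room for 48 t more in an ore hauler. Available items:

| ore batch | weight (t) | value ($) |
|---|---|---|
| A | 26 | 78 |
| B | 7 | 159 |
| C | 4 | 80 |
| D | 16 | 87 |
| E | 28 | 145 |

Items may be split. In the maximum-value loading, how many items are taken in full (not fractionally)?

Order: B (159/7=22.71) > C (80/4=20.00) > D (87/16=5.44) > E (145/28=5.18) > A (78/26=3.00)
Fill: take B (7 @ 159) → take C (4 @ 80) → take D (16 @ 87) → take 21/28 of E → 108.75; 48/48 used.
3 item(s) taken whole; one partial (take 21/28 of E).

3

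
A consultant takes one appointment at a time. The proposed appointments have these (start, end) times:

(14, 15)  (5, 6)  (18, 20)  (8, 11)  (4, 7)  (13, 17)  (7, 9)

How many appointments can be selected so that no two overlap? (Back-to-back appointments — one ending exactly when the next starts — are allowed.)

Sort by end time and greedily take each interval whose start is ≥ the last chosen end.
By end time: (5,6), (4,7), (7,9), (8,11), (14,15), (13,17), (18,20).
Pick (5,6); next start ≥ 6 → (7,9); next start ≥ 9 → (14,15); next start ≥ 15 → (18,20).
Selected 4 appointments.

4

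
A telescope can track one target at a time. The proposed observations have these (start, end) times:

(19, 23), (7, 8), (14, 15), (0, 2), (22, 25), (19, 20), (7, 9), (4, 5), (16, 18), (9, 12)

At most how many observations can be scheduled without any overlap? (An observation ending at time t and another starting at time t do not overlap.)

Order by finish time; keep every interval that doesn't clash with the previous kept one.
Sorted by end: (0,2)  (4,5)  (7,8)  (7,9)  (9,12)  (14,15)  (16,18)  (19,20)  (19,23)  (22,25)
take (0,2); take (4,5); take (7,8); take (9,12); take (14,15); take (16,18); take (19,20); skip (19,23); take (22,25).
Selected 8 observations.

8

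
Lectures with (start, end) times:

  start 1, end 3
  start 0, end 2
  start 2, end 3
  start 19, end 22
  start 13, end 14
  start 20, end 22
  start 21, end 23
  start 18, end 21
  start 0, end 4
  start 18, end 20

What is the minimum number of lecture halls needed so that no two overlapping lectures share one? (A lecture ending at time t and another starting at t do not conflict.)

Count concurrent intervals with a sweep; the peak is the room count.
Events (time:±→running): 0:+→1 0:+→2 1:+→3 … peak 3.

3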